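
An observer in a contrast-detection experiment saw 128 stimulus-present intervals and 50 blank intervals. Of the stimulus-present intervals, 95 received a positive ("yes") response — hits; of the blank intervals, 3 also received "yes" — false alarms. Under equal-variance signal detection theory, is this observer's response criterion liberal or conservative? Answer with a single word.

conservative

z(H) = 0.650, z(FA) = -1.555
c = −½·(z(H) + z(FA)) = 0.4525
c > 0 → conservative criterion (biased toward responding “no”).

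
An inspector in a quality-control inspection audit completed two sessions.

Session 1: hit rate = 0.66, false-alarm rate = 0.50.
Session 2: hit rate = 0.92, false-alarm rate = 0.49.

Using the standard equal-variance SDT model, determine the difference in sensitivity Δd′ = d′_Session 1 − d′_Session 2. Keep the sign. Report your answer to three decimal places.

Session 1: z(0.66) = 0.4125, z(0.50) = 0.0000, d' = 0.4125
Session 2: z(0.92) = 1.4051, z(0.49) = -0.0251, d' = 1.4302
Δd' = d'_Session 1 − d'_Session 2 = 0.4125 − 1.4302 = -1.0177
Session 2 has the higher sensitivity.

Δd′ = -1.018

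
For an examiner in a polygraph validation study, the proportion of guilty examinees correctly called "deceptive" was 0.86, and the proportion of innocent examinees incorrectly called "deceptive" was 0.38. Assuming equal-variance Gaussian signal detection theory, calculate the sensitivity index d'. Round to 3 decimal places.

d' = 1.386

z(0.86) = 1.0803, z(0.38) = -0.3055
d' = z(H) − z(FA) = 1.0803 − (-0.3055) = 1.3858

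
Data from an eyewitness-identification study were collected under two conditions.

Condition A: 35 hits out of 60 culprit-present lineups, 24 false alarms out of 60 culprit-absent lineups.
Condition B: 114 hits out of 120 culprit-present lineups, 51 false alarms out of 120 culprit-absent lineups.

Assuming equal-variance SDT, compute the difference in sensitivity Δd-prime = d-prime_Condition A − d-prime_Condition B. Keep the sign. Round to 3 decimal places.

Δd-prime = -1.370

Condition A: z(0.5833) = 0.2103, z(0.4000) = -0.2533, d' = 0.4636
Condition B: z(0.9500) = 1.6449, z(0.4250) = -0.1891, d' = 1.8340
Δd' = d'_Condition A − d'_Condition B = 0.4636 − 1.8340 = -1.3704
Condition B has the higher sensitivity.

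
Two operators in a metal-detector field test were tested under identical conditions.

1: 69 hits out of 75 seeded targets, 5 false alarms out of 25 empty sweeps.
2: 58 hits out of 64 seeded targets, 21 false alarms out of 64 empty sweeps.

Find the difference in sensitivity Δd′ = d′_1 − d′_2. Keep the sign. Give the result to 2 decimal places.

1: z(0.9200) = 1.405, z(0.2000) = -0.842, d' = 2.247
2: z(0.9062) = 1.318, z(0.3281) = -0.445, d' = 1.763
Δd' = d'_1 − d'_2 = 2.247 − 1.763 = 0.484
1 has the higher sensitivity.

Δd′ = 0.48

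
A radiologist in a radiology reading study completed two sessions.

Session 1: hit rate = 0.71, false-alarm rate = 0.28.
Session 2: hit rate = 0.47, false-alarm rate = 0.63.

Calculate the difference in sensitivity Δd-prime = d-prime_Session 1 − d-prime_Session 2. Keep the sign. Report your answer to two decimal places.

Δd-prime = 1.54

Session 1: z(0.71) = 0.553, z(0.28) = -0.583, d' = 1.136
Session 2: z(0.47) = -0.075, z(0.63) = 0.332, d' = -0.407
Δd' = d'_Session 1 − d'_Session 2 = 1.136 − (-0.407) = 1.543
Session 1 has the higher sensitivity.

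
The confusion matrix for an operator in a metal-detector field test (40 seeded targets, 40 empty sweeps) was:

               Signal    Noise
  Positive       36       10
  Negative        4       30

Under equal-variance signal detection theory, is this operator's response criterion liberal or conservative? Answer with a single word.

liberal

z(H) = 1.282, z(FA) = -0.674
c = −½·(z(H) + z(FA)) = -0.304
c < 0 → liberal criterion (biased toward responding “yes”).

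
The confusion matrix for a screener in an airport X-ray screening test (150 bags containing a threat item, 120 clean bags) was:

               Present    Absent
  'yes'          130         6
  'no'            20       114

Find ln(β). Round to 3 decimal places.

ln β = 0.736

H = 130/150 = 0.8667
FA = 6/120 = 0.0500
z(H) = 1.1109
z(FA) = -1.6449
ln β = −½·[z(H)² − z(FA)²] = −0.5 × (1.2341 − 2.7057) = 0.7358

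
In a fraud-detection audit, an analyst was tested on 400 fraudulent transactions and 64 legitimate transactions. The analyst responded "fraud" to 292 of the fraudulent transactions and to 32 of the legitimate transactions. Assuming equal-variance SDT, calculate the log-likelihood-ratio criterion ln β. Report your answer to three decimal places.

ln β = -0.188

H = 292/400 = 0.7300
FA = 32/64 = 0.5000
Φ⁻¹(0.7300) = 0.6128, Φ⁻¹(0.5000) = 0.0000
ln β = −½·[z(H)² − z(FA)²] = −0.5 × (0.3755 − 0.0000) = -0.18775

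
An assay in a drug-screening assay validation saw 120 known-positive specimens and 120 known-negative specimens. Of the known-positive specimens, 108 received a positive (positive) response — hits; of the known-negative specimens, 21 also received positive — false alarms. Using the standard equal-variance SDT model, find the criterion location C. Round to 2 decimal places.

C = -0.17

H = 108/120 = 0.9000
FA = 21/120 = 0.1750
z(H) = 1.2816
z(FA) = -0.9346
c = −½·[z(H) + z(FA)] = −0.5 × (1.2816 + (-0.9346)) = -0.1735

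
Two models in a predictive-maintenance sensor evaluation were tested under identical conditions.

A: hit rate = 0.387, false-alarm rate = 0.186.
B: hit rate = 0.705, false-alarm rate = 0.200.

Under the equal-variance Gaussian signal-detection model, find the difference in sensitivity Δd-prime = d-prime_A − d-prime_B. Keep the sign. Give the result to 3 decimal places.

A: z(0.387) = -0.2871, z(0.186) = -0.8927, d' = 0.6056
B: z(0.705) = 0.5388, z(0.200) = -0.8416, d' = 1.3804
Δd' = d'_A − d'_B = 0.6056 − 1.3804 = -0.7748
B has the higher sensitivity.

Δd-prime = -0.775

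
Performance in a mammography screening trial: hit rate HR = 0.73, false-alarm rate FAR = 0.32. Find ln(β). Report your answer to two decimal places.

ln β = -0.08

z(0.73) = 0.613, z(0.32) = -0.468
ln β = −½·[z(H)² − z(FA)²] = −0.5 × (0.376 − 0.219) = -0.0785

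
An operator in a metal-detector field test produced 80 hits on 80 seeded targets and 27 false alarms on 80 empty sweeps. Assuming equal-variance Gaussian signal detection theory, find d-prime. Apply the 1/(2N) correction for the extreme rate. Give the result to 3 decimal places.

d-prime = 2.917

The hit rate is 80/80 = 1, so apply the 1/(2N) correction: H → 1 − 1/(2·80) = 0.99375.
z(H) = z(0.99375) = 2.4977
z(FA) = z(0.33750) = -0.4193
d' = 2.4977 − (-0.4193) = 2.9170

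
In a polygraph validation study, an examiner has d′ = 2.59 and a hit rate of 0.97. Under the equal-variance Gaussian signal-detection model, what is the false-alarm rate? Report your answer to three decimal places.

z(hit rate) = z(0.97) = 1.8808
z(FA) = z(H) − d' = 1.8808 − 2.59 = -0.7092
false-alarm rate = Φ(-0.7092) = 0.2391

false-alarm rate = 0.239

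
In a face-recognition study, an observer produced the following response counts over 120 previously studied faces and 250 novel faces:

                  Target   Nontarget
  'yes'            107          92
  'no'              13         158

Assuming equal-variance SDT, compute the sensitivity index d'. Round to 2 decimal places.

H = 107/120 = 0.8917
FA = 92/250 = 0.3680
Φ⁻¹(H) = 1.2356
Φ⁻¹(FA) = -0.3372
d' = z(H) − z(FA) = 1.2356 − (-0.3372) = 1.5728

d' = 1.57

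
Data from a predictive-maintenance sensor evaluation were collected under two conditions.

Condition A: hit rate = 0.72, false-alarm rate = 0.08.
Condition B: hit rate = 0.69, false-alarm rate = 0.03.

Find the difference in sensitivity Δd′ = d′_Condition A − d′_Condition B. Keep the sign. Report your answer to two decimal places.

Δd′ = -0.39

Condition A: z(0.72) = 0.583, z(0.08) = -1.405, d' = 1.988
Condition B: z(0.69) = 0.496, z(0.03) = -1.881, d' = 2.377
Δd' = d'_Condition A − d'_Condition B = 1.988 − 2.377 = -0.389
Condition B has the higher sensitivity.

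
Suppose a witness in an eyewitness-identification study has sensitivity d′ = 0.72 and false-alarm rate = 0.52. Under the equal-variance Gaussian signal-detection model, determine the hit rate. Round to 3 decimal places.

hit rate = 0.779

z(false-alarm rate) = z(0.52) = 0.0502
z(H) = z(FA) + d' = 0.0502 + 0.72 = 0.7702
hit rate = Φ(0.7702) = 0.7794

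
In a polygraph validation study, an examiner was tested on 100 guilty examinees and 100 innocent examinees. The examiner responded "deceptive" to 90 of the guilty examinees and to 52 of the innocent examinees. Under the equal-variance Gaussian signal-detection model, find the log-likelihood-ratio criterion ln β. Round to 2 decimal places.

ln β = -0.82

H = 90/100 = 0.9000
FA = 52/100 = 0.5200
Φ⁻¹(H) = Φ⁻¹(0.9000) = 1.282
Φ⁻¹(FA) = Φ⁻¹(0.5200) = 0.050
ln β = −½·[z(H)² − z(FA)²] = −0.5 × (1.644 − 0.003) = -0.8205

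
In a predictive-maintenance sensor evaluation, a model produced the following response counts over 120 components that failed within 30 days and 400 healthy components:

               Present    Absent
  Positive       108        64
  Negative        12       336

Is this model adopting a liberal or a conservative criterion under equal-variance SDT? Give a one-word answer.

liberal

z(H) = 1.282, z(FA) = -0.994
c = −½·(z(H) + z(FA)) = -0.144
c < 0 → liberal criterion (biased toward responding “yes”).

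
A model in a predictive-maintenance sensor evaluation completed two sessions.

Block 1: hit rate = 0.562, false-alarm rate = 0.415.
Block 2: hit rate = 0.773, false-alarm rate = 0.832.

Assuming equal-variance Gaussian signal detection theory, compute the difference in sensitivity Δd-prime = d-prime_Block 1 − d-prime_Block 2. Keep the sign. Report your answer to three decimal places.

Block 1: z(0.562) = 0.1560, z(0.415) = -0.2147, d' = 0.3707
Block 2: z(0.773) = 0.7488, z(0.832) = 0.9621, d' = -0.2133
Δd' = d'_Block 1 − d'_Block 2 = 0.3707 − (-0.2133) = 0.5840
Block 1 has the higher sensitivity.

Δd-prime = 0.584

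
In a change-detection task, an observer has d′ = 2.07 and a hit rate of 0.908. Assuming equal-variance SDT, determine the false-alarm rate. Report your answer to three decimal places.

z(hit rate) = z(0.908) = 1.3285
z(FA) = z(H) − d' = 1.3285 − 2.07 = -0.7415
false-alarm rate = Φ(-0.7415) = 0.2292

false-alarm rate = 0.229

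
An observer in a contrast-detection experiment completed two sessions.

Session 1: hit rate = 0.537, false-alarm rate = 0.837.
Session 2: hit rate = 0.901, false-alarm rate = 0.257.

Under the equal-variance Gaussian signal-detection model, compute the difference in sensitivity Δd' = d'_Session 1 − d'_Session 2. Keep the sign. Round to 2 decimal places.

Δd' = -2.83

Session 1: z(0.537) = 0.093, z(0.837) = 0.982, d' = -0.889
Session 2: z(0.901) = 1.287, z(0.257) = -0.653, d' = 1.940
Δd' = d'_Session 1 − d'_Session 2 = -0.889 − 1.940 = -2.829
Session 2 has the higher sensitivity.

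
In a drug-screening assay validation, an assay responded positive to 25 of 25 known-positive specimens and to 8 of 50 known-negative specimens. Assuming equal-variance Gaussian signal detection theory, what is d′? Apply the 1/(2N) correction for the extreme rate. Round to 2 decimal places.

d′ = 3.05

The hit rate is 25/25 = 1, so apply the 1/(2N) correction: H → 1 − 1/(2·25) = 0.98000.
z(H) = z(0.98000) = 2.054
z(FA) = z(0.16000) = -0.994
d' = 2.054 − (-0.994) = 3.048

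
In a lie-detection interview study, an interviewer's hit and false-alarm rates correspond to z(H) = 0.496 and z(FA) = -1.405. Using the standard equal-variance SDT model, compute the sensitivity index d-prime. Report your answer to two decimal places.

d' = z(H) − z(FA) = 0.496 − (-1.405) = 1.901

d-prime = 1.90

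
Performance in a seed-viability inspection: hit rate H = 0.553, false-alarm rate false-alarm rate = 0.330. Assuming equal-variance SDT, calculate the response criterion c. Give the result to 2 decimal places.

c = 0.15

Φ⁻¹(H) = 0.133
Φ⁻¹(FA) = -0.440
c = −½·[z(H) + z(FA)] = −0.5 × (0.133 + (-0.440)) = 0.1535
c > 0: the technician has a conservative response bias.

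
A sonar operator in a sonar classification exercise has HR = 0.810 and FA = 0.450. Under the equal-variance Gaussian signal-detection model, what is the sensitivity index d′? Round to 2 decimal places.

z(0.810) = 0.8779, z(0.450) = -0.1257
d' = z(H) − z(FA) = 0.8779 − (-0.1257) = 1.0036

d′ = 1.00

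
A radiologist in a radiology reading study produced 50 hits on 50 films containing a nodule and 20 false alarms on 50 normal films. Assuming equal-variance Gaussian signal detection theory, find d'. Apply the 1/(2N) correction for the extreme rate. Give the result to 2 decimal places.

d' = 2.58

The hit rate is 50/50 = 1, so apply the 1/(2N) correction: H → 1 − 1/(2·50) = 0.99000.
z(H) = z(0.99000) = 2.326
z(FA) = z(0.40000) = -0.253
d' = 2.326 − (-0.253) = 2.579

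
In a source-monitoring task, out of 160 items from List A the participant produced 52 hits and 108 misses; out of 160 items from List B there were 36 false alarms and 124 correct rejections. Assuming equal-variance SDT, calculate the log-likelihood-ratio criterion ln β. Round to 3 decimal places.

H = 52/160 = 0.3250
FA = 36/160 = 0.2250
z(H) = z(0.3250) = -0.4538
z(FA) = z(0.2250) = -0.7554
ln β = −½·[z(H)² − z(FA)²] = −0.5 × (0.2059 − 0.5706) = 0.18235

ln β = 0.182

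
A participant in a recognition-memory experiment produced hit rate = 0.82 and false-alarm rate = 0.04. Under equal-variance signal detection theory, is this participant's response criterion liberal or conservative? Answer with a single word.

conservative

z(H) = 0.915, z(FA) = -1.751
c = −½·(z(H) + z(FA)) = 0.418
c > 0 → conservative criterion (biased toward responding “no”).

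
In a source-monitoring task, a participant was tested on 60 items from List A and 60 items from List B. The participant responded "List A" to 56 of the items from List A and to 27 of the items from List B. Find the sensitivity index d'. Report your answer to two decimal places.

H = 56/60 = 0.9333
FA = 27/60 = 0.4500
Φ⁻¹(H) = Φ⁻¹(0.9333) = 1.501
Φ⁻¹(FA) = Φ⁻¹(0.4500) = -0.126
d' = z(H) − z(FA) = 1.501 − (-0.126) = 1.627

d' = 1.63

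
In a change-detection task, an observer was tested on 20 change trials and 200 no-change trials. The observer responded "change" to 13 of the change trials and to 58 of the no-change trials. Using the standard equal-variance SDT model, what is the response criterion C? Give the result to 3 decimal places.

H = 13/20 = 0.6500
FA = 58/200 = 0.2900
z(H) = z(0.6500) = 0.3853
z(FA) = z(0.2900) = -0.5534
c = −½·[z(H) + z(FA)] = −0.5 × (0.3853 + (-0.5534)) = 0.08405
c > 0: the observer has a conservative response bias.

C = 0.084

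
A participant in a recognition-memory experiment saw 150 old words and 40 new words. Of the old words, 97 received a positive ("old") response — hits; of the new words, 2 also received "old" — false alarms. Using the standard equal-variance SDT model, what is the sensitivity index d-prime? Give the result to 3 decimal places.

d-prime = 2.021

H = 97/150 = 0.6467
FA = 2/40 = 0.0500
z(0.6467) = 0.3764, z(0.0500) = -1.6449
d' = z(H) − z(FA) = 0.3764 − (-1.6449) = 2.0213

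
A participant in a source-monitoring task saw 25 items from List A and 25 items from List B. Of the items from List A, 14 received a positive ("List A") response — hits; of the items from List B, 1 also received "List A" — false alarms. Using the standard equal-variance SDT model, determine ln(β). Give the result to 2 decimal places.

ln β = 1.52

H = 14/25 = 0.5600
FA = 1/25 = 0.0400
z(H) = 0.151
z(FA) = -1.751
ln β = −½·[z(H)² − z(FA)²] = −0.5 × (0.023 − 3.066) = 1.5215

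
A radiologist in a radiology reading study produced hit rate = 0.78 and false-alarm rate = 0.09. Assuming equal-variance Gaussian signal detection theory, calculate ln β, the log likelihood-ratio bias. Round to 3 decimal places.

ln β = 0.601

z(H) = z(0.78) = 0.7722
z(FA) = z(0.09) = -1.3408
ln β = −½·[z(H)² − z(FA)²] = −0.5 × (0.5963 − 1.7977) = 0.6007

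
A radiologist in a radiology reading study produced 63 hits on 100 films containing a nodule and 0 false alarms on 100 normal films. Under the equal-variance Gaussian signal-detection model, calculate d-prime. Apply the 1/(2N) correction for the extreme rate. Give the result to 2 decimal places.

d-prime = 2.91

The false-alarm rate is 0/100 = 0, so apply the 1/(2N) correction: FA → 1/(2·100) = 0.00500.
z(H) = z(0.63000) = 0.332
z(FA) = z(0.00500) = -2.576
d' = 0.332 − (-2.576) = 2.908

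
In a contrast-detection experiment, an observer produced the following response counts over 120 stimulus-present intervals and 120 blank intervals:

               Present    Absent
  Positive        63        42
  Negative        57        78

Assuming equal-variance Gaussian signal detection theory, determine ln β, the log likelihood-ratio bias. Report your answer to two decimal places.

H = 63/120 = 0.5250
FA = 42/120 = 0.3500
Φ⁻¹(H) = 0.063
Φ⁻¹(FA) = -0.385
ln β = −½·[z(H)² − z(FA)²] = −0.5 × (0.004 − 0.148) = 0.072

ln β = 0.07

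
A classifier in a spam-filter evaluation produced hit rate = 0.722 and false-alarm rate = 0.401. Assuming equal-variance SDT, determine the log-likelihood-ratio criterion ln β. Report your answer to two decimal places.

ln β = -0.14

z(0.722) = 0.589, z(0.401) = -0.251
ln β = −½·[z(H)² − z(FA)²] = −0.5 × (0.347 − 0.063) = -0.142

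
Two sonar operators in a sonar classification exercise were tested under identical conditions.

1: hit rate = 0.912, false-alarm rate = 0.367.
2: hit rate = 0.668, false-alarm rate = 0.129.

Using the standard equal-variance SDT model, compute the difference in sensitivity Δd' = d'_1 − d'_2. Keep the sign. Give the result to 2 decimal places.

Δd' = 0.13

1: z(0.912) = 1.353, z(0.367) = -0.340, d' = 1.693
2: z(0.668) = 0.434, z(0.129) = -1.131, d' = 1.565
Δd' = d'_1 − d'_2 = 1.693 − 1.565 = 0.128
1 has the higher sensitivity.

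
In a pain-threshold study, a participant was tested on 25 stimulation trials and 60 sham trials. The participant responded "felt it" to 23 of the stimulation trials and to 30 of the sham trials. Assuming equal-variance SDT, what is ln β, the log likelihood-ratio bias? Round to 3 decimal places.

H = 23/25 = 0.9200
FA = 30/60 = 0.5000
z(H) = z(0.9200) = 1.4051
z(FA) = z(0.5000) = 0.0000
ln β = −½·[z(H)² − z(FA)²] = −0.5 × (1.9743 − 0.0000) = -0.98715

ln β = -0.987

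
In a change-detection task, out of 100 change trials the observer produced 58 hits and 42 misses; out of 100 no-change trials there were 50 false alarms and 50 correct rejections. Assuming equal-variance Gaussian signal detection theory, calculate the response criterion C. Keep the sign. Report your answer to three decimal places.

C = -0.101

H = 58/100 = 0.5800
FA = 50/100 = 0.5000
z(H) = z(0.5800) = 0.2019
z(FA) = z(0.5000) = 0.0000
c = −½·[z(H) + z(FA)] = −0.5 × (0.2019 + 0.0000) = -0.10095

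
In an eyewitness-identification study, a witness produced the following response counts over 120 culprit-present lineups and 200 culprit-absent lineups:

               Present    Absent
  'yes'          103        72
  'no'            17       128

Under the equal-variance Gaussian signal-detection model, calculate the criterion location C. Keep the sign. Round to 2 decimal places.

H = 103/120 = 0.8583
FA = 72/200 = 0.3600
z(H) = 1.073
z(FA) = -0.358
c = −½·[z(H) + z(FA)] = −0.5 × (1.073 + (-0.358)) = -0.3575

C = -0.36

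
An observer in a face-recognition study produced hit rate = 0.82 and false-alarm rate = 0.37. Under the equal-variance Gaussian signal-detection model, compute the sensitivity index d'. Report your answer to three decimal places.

d' = 1.247

Φ⁻¹(0.82) = 0.9154, Φ⁻¹(0.37) = -0.3319
d' = z(H) − z(FA) = 0.9154 − (-0.3319) = 1.2473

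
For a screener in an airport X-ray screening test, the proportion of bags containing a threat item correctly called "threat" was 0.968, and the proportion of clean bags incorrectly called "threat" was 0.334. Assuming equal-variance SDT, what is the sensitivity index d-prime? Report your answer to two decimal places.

z(H) = z(0.968) = 1.8522
z(FA) = z(0.334) = -0.4289
d' = z(H) − z(FA) = 1.8522 − (-0.4289) = 2.2811

d-prime = 2.28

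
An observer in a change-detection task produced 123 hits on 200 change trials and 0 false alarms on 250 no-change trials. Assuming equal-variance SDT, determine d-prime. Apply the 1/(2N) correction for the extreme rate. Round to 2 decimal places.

d-prime = 3.17

The false-alarm rate is 0/250 = 0, so apply the 1/(2N) correction: FA → 1/(2·250) = 0.00200.
z(H) = z(0.61500) = 0.292
z(FA) = z(0.00200) = -2.878
d' = 0.292 − (-2.878) = 3.170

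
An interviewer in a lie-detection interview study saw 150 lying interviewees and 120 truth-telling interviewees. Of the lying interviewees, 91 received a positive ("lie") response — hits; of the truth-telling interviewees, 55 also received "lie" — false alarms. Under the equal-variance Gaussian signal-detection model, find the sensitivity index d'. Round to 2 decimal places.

d' = 0.38

H = 91/150 = 0.6067
FA = 55/120 = 0.4583
z(H) = 0.2707
z(FA) = -0.1047
d' = z(H) − z(FA) = 0.2707 − (-0.1047) = 0.3754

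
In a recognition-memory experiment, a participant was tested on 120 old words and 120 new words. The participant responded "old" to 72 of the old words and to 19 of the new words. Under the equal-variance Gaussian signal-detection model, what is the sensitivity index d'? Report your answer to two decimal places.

H = 72/120 = 0.6000
FA = 19/120 = 0.1583
Φ⁻¹(H) = 0.253
Φ⁻¹(FA) = -1.001
d' = z(H) − z(FA) = 0.253 − (-1.001) = 1.254

d' = 1.25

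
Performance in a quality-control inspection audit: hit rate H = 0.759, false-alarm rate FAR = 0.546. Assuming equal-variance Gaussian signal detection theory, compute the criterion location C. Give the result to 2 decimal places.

C = -0.41

Φ⁻¹(H) = Φ⁻¹(0.759) = 0.703
Φ⁻¹(FA) = Φ⁻¹(0.546) = 0.116
c = −½·[z(H) + z(FA)] = −0.5 × (0.703 + 0.116) = -0.4095
c < 0: the inspector has a liberal response bias.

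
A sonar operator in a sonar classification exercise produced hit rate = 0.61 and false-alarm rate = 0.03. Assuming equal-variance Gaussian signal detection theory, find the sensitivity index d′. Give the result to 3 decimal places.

d′ = 2.160

z(0.61) = 0.2793, z(0.03) = -1.8808
d' = z(H) − z(FA) = 0.2793 − (-1.8808) = 2.1601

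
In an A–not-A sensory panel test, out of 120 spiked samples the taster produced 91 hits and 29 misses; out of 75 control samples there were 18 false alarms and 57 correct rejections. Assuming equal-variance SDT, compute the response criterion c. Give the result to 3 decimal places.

H = 91/120 = 0.7583
FA = 18/75 = 0.2400
z(0.7583) = 0.7008, z(0.2400) = -0.7063
c = −½·[z(H) + z(FA)] = −0.5 × (0.7008 + (-0.7063)) = 0.00275
c > 0: the taster has a conservative response bias.

c = 0.003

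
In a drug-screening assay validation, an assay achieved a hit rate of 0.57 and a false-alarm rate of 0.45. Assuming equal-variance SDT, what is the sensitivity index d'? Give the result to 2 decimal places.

Φ⁻¹(H) = Φ⁻¹(0.57) = 0.176
Φ⁻¹(FA) = Φ⁻¹(0.45) = -0.126
d' = z(H) − z(FA) = 0.176 − (-0.126) = 0.302

d' = 0.30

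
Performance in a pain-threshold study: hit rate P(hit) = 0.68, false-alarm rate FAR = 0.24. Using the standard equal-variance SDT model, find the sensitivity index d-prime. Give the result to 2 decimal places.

d-prime = 1.17

z(H) = z(0.68) = 0.4677
z(FA) = z(0.24) = -0.7063
d' = z(H) − z(FA) = 0.4677 − (-0.7063) = 1.1740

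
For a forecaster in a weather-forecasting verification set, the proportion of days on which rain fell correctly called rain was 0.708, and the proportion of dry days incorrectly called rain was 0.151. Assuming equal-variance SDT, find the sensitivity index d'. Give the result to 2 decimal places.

z(H) = 0.548
z(FA) = -1.032
d' = z(H) − z(FA) = 0.548 − (-1.032) = 1.580

d' = 1.58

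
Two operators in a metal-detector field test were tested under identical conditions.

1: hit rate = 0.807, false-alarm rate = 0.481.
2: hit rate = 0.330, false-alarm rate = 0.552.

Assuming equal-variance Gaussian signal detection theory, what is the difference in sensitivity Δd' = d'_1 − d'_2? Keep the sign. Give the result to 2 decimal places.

1: z(0.807) = 0.867, z(0.481) = -0.048, d' = 0.915
2: z(0.330) = -0.440, z(0.552) = 0.131, d' = -0.571
Δd' = d'_1 − d'_2 = 0.915 − (-0.571) = 1.486
1 has the higher sensitivity.

Δd' = 1.49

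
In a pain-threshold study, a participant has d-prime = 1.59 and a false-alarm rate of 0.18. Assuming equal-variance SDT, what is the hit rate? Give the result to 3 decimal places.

z(false-alarm rate) = z(0.18) = -0.9154
z(H) = z(FA) + d' = -0.9154 + 1.59 = 0.6746
hit rate = Φ(0.6746) = 0.7500

hit rate = 0.750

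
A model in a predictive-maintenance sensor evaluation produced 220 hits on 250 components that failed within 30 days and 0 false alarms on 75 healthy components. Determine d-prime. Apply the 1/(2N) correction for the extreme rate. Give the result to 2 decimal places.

The false-alarm rate is 0/75 = 0, so apply the 1/(2N) correction: FA → 1/(2·75) = 0.00667.
z(H) = z(0.88000) = 1.175
z(FA) = z(0.00667) = -2.475
d' = 1.175 − (-2.475) = 3.650

d-prime = 3.65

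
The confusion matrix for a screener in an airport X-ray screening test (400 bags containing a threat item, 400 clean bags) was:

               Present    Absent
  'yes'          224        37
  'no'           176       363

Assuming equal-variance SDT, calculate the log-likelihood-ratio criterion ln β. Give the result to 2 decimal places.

ln β = 0.87

H = 224/400 = 0.5600
FA = 37/400 = 0.0925
Φ⁻¹(H) = Φ⁻¹(0.5600) = 0.151
Φ⁻¹(FA) = Φ⁻¹(0.0925) = -1.326
ln β = −½·[z(H)² − z(FA)²] = −0.5 × (0.023 − 1.758) = 0.8675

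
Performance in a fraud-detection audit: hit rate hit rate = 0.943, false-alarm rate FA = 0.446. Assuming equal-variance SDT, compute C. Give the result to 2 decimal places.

C = -0.72

Φ⁻¹(H) = 1.5805
Φ⁻¹(FA) = -0.1358
c = −½·[z(H) + z(FA)] = −0.5 × (1.5805 + (-0.1358)) = -0.72235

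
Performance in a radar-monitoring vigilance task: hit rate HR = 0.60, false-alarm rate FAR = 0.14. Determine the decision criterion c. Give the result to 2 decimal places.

z(H) = 0.253
z(FA) = -1.080
c = −½·[z(H) + z(FA)] = −0.5 × (0.253 + (-1.080)) = 0.4135
c > 0: the operator has a conservative response bias.

c = 0.41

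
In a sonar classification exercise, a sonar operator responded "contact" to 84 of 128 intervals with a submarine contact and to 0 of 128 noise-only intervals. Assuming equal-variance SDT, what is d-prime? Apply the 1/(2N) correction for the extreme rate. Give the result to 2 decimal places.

The false-alarm rate is 0/128 = 0, so apply the 1/(2N) correction: FA → 1/(2·128) = 0.00391.
z(H) = z(0.65625) = 0.402
z(FA) = z(0.00391) = -2.660
d' = 0.402 − (-2.660) = 3.062

d-prime = 3.06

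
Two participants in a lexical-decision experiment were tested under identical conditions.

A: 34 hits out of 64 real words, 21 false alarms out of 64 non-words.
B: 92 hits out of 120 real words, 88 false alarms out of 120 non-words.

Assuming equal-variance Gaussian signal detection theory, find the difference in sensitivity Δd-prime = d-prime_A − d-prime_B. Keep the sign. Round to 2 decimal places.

A: z(0.5312) = 0.078, z(0.3281) = -0.445, d' = 0.523
B: z(0.7667) = 0.728, z(0.7333) = 0.623, d' = 0.105
Δd' = d'_A − d'_B = 0.523 − 0.105 = 0.418
A has the higher sensitivity.

Δd-prime = 0.42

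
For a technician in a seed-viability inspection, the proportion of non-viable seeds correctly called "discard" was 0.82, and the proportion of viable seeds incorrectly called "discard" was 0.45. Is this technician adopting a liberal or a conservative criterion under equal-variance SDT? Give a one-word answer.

z(H) = 0.915, z(FA) = -0.126
c = −½·(z(H) + z(FA)) = -0.3945
c < 0 → liberal criterion (biased toward responding “yes”).

liberal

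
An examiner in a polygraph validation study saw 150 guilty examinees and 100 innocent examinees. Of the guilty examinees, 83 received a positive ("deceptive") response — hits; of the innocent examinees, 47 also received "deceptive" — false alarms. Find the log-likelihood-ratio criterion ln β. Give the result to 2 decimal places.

ln β = -0.01

H = 83/150 = 0.5533
FA = 47/100 = 0.4700
Φ⁻¹(H) = 0.134
Φ⁻¹(FA) = -0.075
ln β = −½·[z(H)² − z(FA)²] = −0.5 × (0.018 − 0.006) = -0.006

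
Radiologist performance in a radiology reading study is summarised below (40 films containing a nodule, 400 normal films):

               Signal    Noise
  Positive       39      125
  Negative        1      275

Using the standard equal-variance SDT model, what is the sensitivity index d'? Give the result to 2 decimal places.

d' = 2.45

H = 39/40 = 0.9750
FA = 125/400 = 0.3125
Φ⁻¹(0.9750) = 1.9600, Φ⁻¹(0.3125) = -0.4888
d' = z(H) − z(FA) = 1.9600 − (-0.4888) = 2.4488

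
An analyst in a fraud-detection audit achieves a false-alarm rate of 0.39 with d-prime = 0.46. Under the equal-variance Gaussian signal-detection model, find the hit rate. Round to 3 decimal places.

z(false-alarm rate) = z(0.39) = -0.2793
z(H) = z(FA) + d' = -0.2793 + 0.46 = 0.1807
hit rate = Φ(0.1807) = 0.5717

hit rate = 0.572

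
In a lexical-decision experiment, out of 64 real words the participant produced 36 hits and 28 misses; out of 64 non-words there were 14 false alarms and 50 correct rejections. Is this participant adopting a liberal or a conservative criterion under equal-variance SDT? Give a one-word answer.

z(H) = 0.157, z(FA) = -0.776
c = −½·(z(H) + z(FA)) = 0.3095
c > 0 → conservative criterion (biased toward responding “no”).

conservative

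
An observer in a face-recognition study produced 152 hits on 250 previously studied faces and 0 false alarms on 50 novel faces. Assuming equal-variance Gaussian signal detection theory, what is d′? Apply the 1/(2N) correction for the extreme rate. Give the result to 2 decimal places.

The false-alarm rate is 0/50 = 0, so apply the 1/(2N) correction: FA → 1/(2·50) = 0.01000.
z(H) = z(0.60800) = 0.274
z(FA) = z(0.01000) = -2.326
d' = 0.274 − (-2.326) = 2.600

d′ = 2.60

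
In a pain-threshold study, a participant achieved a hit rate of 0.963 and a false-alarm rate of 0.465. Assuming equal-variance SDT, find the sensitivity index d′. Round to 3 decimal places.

d′ = 1.874

Φ⁻¹(H) = 1.7866
Φ⁻¹(FA) = -0.0878
d' = z(H) − z(FA) = 1.7866 − (-0.0878) = 1.8744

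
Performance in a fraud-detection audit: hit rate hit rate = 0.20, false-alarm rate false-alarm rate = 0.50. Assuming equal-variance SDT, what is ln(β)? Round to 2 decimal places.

z(0.20) = -0.842, z(0.50) = 0.000
ln β = −½·[z(H)² − z(FA)²] = −0.5 × (0.709 − 0.000) = -0.3545

ln β = -0.35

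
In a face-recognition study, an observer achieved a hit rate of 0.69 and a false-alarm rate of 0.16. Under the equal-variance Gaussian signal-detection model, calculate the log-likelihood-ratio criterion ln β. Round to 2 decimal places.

z(H) = z(0.69) = 0.496
z(FA) = z(0.16) = -0.994
ln β = −½·[z(H)² − z(FA)²] = −0.5 × (0.246 − 0.988) = 0.371

ln β = 0.37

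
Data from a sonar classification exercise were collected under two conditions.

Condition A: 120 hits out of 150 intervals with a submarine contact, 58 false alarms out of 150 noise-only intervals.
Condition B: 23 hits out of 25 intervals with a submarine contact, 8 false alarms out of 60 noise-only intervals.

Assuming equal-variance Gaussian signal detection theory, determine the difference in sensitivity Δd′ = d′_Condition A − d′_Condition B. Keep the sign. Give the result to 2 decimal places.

Condition A: z(0.8000) = 0.842, z(0.3867) = -0.288, d' = 1.130
Condition B: z(0.9200) = 1.405, z(0.1333) = -1.111, d' = 2.516
Δd' = d'_Condition A − d'_Condition B = 1.130 − 2.516 = -1.386
Condition B has the higher sensitivity.

Δd′ = -1.39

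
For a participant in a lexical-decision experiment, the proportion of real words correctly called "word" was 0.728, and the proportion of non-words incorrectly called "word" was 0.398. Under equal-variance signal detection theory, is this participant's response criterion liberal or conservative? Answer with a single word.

liberal

z(H) = 0.607, z(FA) = -0.259
c = −½·(z(H) + z(FA)) = -0.174
c < 0 → liberal criterion (biased toward responding “yes”).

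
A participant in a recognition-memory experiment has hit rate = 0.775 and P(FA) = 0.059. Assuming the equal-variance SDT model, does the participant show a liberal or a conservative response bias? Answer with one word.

z(H) = 0.755, z(FA) = -1.563
c = −½·(z(H) + z(FA)) = 0.404
c > 0 → conservative criterion (biased toward responding “no”).

conservative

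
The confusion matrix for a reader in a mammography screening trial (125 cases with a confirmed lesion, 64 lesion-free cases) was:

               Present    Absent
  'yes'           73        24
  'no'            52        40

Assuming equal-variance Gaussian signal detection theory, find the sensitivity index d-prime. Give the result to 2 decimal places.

d-prime = 0.53

H = 73/125 = 0.5840
FA = 24/64 = 0.3750
z(H) = z(0.5840) = 0.212
z(FA) = z(0.3750) = -0.319
d' = z(H) − z(FA) = 0.212 − (-0.319) = 0.531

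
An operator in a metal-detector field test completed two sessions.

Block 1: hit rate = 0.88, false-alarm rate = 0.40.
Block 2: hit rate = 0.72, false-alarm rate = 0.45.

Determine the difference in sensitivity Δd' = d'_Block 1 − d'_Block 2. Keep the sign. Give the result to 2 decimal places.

Block 1: z(0.88) = 1.175, z(0.40) = -0.253, d' = 1.428
Block 2: z(0.72) = 0.583, z(0.45) = -0.126, d' = 0.709
Δd' = d'_Block 1 − d'_Block 2 = 1.428 − 0.709 = 0.719
Block 1 has the higher sensitivity.

Δd' = 0.72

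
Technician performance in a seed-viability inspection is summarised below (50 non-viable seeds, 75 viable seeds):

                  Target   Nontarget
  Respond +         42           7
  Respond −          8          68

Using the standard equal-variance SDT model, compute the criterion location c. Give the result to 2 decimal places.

H = 42/50 = 0.8400
FA = 7/75 = 0.0933
Φ⁻¹(0.8400) = 0.994, Φ⁻¹(0.0933) = -1.321
c = −½·[z(H) + z(FA)] = −0.5 × (0.994 + (-1.321)) = 0.1635
c > 0: the technician has a conservative response bias.

c = 0.16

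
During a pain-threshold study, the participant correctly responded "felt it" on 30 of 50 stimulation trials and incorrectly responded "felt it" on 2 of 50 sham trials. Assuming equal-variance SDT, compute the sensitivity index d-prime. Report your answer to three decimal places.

H = 30/50 = 0.6000
FA = 2/50 = 0.0400
z(H) = 0.2533
z(FA) = -1.7507
d' = z(H) − z(FA) = 0.2533 − (-1.7507) = 2.0040

d-prime = 2.004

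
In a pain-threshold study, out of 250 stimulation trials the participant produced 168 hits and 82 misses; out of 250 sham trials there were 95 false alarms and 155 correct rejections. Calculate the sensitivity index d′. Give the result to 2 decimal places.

H = 168/250 = 0.6720
FA = 95/250 = 0.3800
z(H) = z(0.6720) = 0.4454
z(FA) = z(0.3800) = -0.3055
d' = z(H) − z(FA) = 0.4454 − (-0.3055) = 0.7509

d′ = 0.75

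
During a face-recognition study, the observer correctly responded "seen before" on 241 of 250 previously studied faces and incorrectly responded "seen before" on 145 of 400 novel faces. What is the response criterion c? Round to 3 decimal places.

c = -0.724

H = 241/250 = 0.9640
FA = 145/400 = 0.3625
z(H) = z(0.9640) = 1.7991
z(FA) = z(0.3625) = -0.3518
c = −½·[z(H) + z(FA)] = −0.5 × (1.7991 + (-0.3518)) = -0.72365
c < 0: the observer has a liberal response bias.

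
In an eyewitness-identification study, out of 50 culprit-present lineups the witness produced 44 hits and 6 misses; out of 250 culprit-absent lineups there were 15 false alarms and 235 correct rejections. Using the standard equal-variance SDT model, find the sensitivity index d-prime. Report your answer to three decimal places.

d-prime = 2.730

H = 44/50 = 0.8800
FA = 15/250 = 0.0600
z(H) = z(0.8800) = 1.1750
z(FA) = z(0.0600) = -1.5548
d' = z(H) − z(FA) = 1.1750 − (-1.5548) = 2.7298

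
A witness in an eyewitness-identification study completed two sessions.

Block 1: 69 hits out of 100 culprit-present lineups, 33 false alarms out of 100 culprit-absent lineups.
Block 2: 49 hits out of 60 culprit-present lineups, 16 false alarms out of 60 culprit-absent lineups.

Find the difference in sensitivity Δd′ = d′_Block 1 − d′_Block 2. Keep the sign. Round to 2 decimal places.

Block 1: z(0.6900) = 0.496, z(0.3300) = -0.440, d' = 0.936
Block 2: z(0.8167) = 0.903, z(0.2667) = -0.623, d' = 1.526
Δd' = d'_Block 1 − d'_Block 2 = 0.936 − 1.526 = -0.590
Block 2 has the higher sensitivity.

Δd′ = -0.59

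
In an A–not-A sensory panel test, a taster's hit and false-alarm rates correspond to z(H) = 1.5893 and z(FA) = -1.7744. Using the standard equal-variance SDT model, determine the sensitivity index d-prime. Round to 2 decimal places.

d' = z(H) − z(FA) = 1.5893 − (-1.7744) = 3.3637

d-prime = 3.36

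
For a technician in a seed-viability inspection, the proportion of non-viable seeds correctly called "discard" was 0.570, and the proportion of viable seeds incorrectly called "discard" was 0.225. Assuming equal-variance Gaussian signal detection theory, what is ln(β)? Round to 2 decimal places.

Φ⁻¹(0.570) = 0.176, Φ⁻¹(0.225) = -0.755
ln β = −½·[z(H)² − z(FA)²] = −0.5 × (0.031 − 0.570) = 0.2695

ln β = 0.27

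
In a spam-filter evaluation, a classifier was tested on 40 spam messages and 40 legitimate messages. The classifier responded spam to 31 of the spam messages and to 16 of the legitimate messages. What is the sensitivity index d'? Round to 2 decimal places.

H = 31/40 = 0.7750
FA = 16/40 = 0.4000
z(H) = z(0.7750) = 0.7554
z(FA) = z(0.4000) = -0.2533
d' = z(H) − z(FA) = 0.7554 − (-0.2533) = 1.0087

d' = 1.01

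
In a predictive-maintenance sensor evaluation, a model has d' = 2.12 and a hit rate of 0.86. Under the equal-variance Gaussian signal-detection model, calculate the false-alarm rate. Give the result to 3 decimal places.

false-alarm rate = 0.149

z(hit rate) = z(0.86) = 1.0803
z(FA) = z(H) − d' = 1.0803 − 2.12 = -1.0397
false-alarm rate = Φ(-1.0397) = 0.1492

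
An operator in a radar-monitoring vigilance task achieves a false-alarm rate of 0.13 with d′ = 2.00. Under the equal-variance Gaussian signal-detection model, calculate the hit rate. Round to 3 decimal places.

hit rate = 0.809

z(false-alarm rate) = z(0.13) = -1.1264
z(H) = z(FA) + d' = -1.1264 + 2.00 = 0.8736
hit rate = Φ(0.8736) = 0.8088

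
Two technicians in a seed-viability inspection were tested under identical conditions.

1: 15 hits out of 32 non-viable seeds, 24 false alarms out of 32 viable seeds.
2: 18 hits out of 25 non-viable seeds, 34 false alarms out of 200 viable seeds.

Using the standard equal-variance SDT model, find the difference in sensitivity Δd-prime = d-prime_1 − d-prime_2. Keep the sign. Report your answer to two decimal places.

1: z(0.4688) = -0.078, z(0.7500) = 0.674, d' = -0.752
2: z(0.7200) = 0.583, z(0.1700) = -0.954, d' = 1.537
Δd' = d'_1 − d'_2 = -0.752 − 1.537 = -2.289
2 has the higher sensitivity.

Δd-prime = -2.29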